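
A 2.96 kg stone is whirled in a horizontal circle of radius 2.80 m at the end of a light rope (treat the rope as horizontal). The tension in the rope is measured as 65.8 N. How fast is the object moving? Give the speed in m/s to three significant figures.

T = m v²/r ⇒ v = √(T r / m) = √(65.8 × 2.80 / 2.96) = √62.24 = 7.889 m/s.

7.89 m/s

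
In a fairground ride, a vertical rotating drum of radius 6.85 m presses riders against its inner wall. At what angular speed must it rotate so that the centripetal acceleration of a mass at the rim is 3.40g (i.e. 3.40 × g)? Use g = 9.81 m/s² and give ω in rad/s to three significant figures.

Centripetal acceleration a_c = ω²r. Setting ω²r = 3.40g:
ω = √(3.40g / r) = √(3.40 × 9.81 / 6.85) = √4.869 = 2.207 rad/s.

2.21 rad/s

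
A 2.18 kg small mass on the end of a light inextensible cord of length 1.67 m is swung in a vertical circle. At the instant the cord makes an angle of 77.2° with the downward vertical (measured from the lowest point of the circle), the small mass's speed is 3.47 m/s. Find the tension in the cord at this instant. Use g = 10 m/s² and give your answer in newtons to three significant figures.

20.5 N

Take the radial direction toward the centre of the circle as positive. The component of the weight along the string toward the centre is −mg cos φ (φ measured from the bottom), so Newton's second law along the string gives T − mg cos φ = m v²/r.
cos 77.2° = 0.2215, so T = m(v²/r + g cos φ) = 2.18 × ((3.47)²/1.67 + 10.0 × 0.2215) = 2.18 × (7.210 + (2.215)) = 2.18 × 9.426 = 20.55 N.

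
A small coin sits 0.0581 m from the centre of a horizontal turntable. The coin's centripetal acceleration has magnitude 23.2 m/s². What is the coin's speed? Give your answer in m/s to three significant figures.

1.16 m/s

a_c = v²/r ⇒ v = √(a_c · r) = √(23.2 × 0.0581) = √1.348 = 1.161 m/s.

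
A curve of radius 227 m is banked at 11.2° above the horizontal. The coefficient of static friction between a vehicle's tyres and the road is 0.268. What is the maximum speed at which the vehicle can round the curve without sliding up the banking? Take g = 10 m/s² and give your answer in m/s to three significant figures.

33.4 m/s

At the maximum speed, friction acts down the slope at its limiting value f = μN. Radially (horizontal, toward centre): N sinθ + μN cosθ = mv²/r. Vertically: N cosθ − μN sinθ = mg.
Dividing: v² = r g (sinθ + μcosθ)/(cosθ − μsinθ).
sinθ + μcosθ = 0.1942 + 0.268×0.9810 = 0.4571; cosθ − μsinθ = 0.9810 − 0.268×0.1942 = 0.9289.
v² = 227 × 10.0 × 0.4571/0.9289 = 1117 m²/s², so v = 33.42 m/s.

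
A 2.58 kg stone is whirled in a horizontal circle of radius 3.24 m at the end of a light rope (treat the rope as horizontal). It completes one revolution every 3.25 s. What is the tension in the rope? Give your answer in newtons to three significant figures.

31.2 N

v = 2πr/T = 2π × 3.24/3.25 = 6.264 m/s.
The tension is the only horizontal force, so it supplies the full centripetal force: T = m v²/r = 2.58 × (6.264)²/3.24 = 2.58 × 39.24/3.24 = 31.24 N.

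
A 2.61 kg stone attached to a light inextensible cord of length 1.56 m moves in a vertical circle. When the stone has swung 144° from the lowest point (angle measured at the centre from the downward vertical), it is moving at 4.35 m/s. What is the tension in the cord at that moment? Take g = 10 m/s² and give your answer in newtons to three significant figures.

Take the radial direction toward the centre of the circle as positive. The component of the weight along the string toward the centre is −mg cos φ (φ measured from the bottom), so Newton's second law along the string gives T − mg cos φ = m v²/r.
cos 144° = -0.8090, so T = m(v²/r + g cos φ) = 2.61 × ((4.35)²/1.56 + 10.0 × -0.8090) = 2.61 × (12.13 + (-8.090)) = 2.61 × 4.040 = 10.54 N.

10.5 N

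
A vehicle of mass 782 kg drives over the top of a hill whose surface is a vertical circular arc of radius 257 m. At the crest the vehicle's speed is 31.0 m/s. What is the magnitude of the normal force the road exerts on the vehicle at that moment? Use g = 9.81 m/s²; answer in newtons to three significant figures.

At the crest the centripetal acceleration points downward (toward the centre of the arc), so mg − N = mv²/r.
N = m(g − v²/r) = 782 × (9.81 − (31.0)²/257) = 782 × (9.81 − 3.739) = 782 × 6.071 = 4747 N.

4750 N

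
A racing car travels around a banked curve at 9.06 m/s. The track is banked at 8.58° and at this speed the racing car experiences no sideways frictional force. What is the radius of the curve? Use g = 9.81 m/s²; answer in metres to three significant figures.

55.5 m

Frictionless banking: tanθ = v²/(rg), so r = v²/(g tanθ).
r = (9.06)²/(9.81 × tan 8.58°) = 82.08/(9.81 × 0.1509) = 82.08/1.480 = 55.46 m.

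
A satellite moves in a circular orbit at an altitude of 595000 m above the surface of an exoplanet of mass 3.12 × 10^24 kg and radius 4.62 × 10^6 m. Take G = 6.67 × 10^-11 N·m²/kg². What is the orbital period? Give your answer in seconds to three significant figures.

r = R + h = 4.62 × 10^6 + 595000 = 5.215 × 10^6 m. Gravity provides the centripetal force: G M m / r² = m v² / r ⇒ v = √(GM/r) = 6317 m/s.
T = 2πr/v = 2π × 5.215 × 10^6 / 6317 = 5187 s.

5190 s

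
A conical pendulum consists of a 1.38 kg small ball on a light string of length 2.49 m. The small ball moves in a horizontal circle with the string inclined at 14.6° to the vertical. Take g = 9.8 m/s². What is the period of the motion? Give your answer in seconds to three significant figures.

r = L sinθ = 0.6277 m. From T sinθ = mω²r and T cosθ = mg: tanθ = ω²r/g, so ω² = g tanθ / r = g/(L cosθ).
ω = √(g/(L cosθ)) = √(9.8/(2.49 × 0.9677)) = √4.067 = 2.017 rad/s.
Period = 2π/ω = 3.116 s.

3.12 s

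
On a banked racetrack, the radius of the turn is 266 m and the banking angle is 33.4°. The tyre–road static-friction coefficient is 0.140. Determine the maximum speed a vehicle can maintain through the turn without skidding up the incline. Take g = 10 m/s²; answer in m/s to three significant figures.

At the maximum speed, friction acts down the slope at its limiting value f = μN. Radially (horizontal, toward centre): N sinθ + μN cosθ = mv²/r. Vertically: N cosθ − μN sinθ = mg.
Dividing: v² = r g (sinθ + μcosθ)/(cosθ − μsinθ).
sinθ + μcosθ = 0.5505 + 0.140×0.8348 = 0.6674; cosθ − μsinθ = 0.8348 − 0.140×0.5505 = 0.7578.
v² = 266 × 10.0 × 0.6674/0.7578 = 2343 m²/s², so v = 48.40 m/s.

48.4 m/s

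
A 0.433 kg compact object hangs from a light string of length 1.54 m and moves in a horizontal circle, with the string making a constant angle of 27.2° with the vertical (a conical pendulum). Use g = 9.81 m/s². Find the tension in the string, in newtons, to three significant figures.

4.78 N

Vertically the bob has no acceleration, so T cosθ = mg.
T = mg/cosθ = 0.433 × 9.81 / cos 27.2° = 4.248/0.8894 = 4.776 N.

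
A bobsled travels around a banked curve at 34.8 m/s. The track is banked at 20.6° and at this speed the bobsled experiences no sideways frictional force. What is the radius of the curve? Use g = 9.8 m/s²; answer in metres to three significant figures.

Frictionless banking: tanθ = v²/(rg), so r = v²/(g tanθ).
r = (34.8)²/(9.8 × tan 20.6°) = 1211/(9.8 × 0.3759) = 1211/3.684 = 328.8 m.

329 m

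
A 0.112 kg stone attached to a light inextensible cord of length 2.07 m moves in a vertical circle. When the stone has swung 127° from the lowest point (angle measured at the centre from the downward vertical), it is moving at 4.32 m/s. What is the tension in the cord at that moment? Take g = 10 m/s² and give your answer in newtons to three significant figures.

Take the radial direction toward the centre of the circle as positive. The component of the weight along the string toward the centre is −mg cos φ (φ measured from the bottom), so Newton's second law along the string gives T − mg cos φ = m v²/r.
cos 127° = -0.6018, so T = m(v²/r + g cos φ) = 0.112 × ((4.32)²/2.07 + 10.0 × -0.6018) = 0.112 × (9.016 + (-6.018)) = 0.112 × 2.998 = 0.3357 N.

0.336 N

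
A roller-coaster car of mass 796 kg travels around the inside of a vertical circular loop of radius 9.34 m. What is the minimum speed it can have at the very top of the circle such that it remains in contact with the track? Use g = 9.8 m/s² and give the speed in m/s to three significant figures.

At the highest point the centre is directly below, so both the weight and N act inward: N + mg = mv²/r.
At minimum speed N → 0, so mg = mv_min²/r ⇒ v_min = √(g r) = √(9.8 × 9.34) = 9.567 m/s.

9.57 m/s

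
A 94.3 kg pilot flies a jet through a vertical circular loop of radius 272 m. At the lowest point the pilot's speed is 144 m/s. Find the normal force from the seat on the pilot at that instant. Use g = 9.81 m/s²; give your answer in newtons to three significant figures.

At the lowest point, N points up (toward the centre) and the weight mg points down (away from the centre), so the net inward force is N − mg = mv²/r.
N = m(v²/r + g) = 94.3 × ((144)²/272 + 9.81) = 94.3 × (76.24 + 9.81) = 94.3 × 86.05 = 8114 N.

8110 N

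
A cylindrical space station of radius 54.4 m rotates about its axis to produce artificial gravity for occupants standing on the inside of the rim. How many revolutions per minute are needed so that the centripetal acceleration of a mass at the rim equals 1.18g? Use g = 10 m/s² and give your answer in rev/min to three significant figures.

Require ω²r = 1.18g, so ω = √(1.18 × 10.0/54.4) = 0.4657 rad/s.
In rev/min: ω × 60/(2π) = 0.4657 × 60/(2π) = 4.447 rev/min.

4.45 rev/min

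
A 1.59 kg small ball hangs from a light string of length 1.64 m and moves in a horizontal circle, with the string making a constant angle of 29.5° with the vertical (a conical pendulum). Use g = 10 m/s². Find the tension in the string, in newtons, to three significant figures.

Vertically the bob has no acceleration, so T cosθ = mg.
T = mg/cosθ = 1.59 × 10.0 / cos 29.5° = 15.90/0.8704 = 18.27 N.

18.3 N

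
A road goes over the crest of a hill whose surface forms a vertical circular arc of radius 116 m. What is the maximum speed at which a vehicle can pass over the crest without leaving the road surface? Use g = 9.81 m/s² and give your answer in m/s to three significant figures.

At the crest the centre of the circle is below the vehicle, so the net downward (centripetal) force is mg − N = mv²/r.
The vehicle leaves the road when N → 0, giving v_max = √(g r) = √(9.81 × 116) = 33.73 m/s.

33.7 m/s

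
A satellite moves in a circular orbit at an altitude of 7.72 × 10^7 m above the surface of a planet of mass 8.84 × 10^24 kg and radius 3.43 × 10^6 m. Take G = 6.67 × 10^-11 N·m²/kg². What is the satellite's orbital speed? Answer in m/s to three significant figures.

2700 m/s

Orbital radius r = R + h = 3.43 × 10^6 + 7.72 × 10^7 = 8.063 × 10^7 m.
Gravity supplies the centripetal force: G M m / r² = m v² / r, so v = √(GM/r).
v = √(6.67 × 10^-11 × 8.84 × 10^24 / 8.063 × 10^7) = √(7.313 × 10^6) = 2704 m/s.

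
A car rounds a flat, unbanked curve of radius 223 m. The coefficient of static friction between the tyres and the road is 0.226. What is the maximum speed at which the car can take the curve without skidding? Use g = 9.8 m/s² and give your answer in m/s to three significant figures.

22.2 m/s

On a flat curve, static friction is the only horizontal force, so it must supply the full centripetal force: μ_s m g = m v²/r.
Mass cancels: v_max = √(μ_s g r) = √(0.226 × 9.8 × 223) = √493.9 = 22.22 m/s.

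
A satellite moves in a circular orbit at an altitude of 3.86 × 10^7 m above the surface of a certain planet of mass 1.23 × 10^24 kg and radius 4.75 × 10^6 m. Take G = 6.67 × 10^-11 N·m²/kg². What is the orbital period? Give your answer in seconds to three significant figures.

r = R + h = 4.75 × 10^6 + 3.86 × 10^7 = 4.335 × 10^7 m. Gravity provides the centripetal force: G M m / r² = m v² / r ⇒ v = √(GM/r) = 1376 m/s.
T = 2πr/v = 2π × 4.335 × 10^7 / 1376 = 198000 s.

198000 s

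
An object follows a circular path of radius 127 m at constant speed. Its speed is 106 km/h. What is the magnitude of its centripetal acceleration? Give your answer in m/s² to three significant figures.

6.83 m/s²

v = 106 km/h = 106/3.6 = 29.44 m/s.
a_c = v²/r = (29.44)²/127 = 867.0/127 = 6.827 m/s².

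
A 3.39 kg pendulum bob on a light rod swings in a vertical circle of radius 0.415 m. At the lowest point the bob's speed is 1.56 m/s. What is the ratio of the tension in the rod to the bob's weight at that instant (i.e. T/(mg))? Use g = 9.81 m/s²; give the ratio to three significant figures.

1.60

At the bottom, T − mg = mv²/r, so T = m(v²/r + g) and T/(mg) = v²/(rg) + 1 = (1.56)²/(0.415 × 9.81) + 1 = 0.5978 + 1 = 1.598.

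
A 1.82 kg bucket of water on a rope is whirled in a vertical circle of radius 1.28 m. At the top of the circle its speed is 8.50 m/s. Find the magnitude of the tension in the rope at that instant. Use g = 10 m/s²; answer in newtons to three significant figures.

84.5 N

At the top, both T and the weight mg point inward (toward the centre), so T + mg = mv²/r.
T = m(v²/r − g) = 1.82 × ((8.50)²/1.28 − 10.0) = 1.82 × (56.45 − 10.0) = 1.82 × 46.45 = 84.53 N.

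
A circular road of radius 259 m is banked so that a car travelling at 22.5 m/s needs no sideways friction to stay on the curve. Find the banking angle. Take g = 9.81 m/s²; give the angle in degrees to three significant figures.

For a frictionless banked turn: horizontally N sinθ = mv²/r and vertically N cosθ = mg.
Dividing: tanθ = v²/(r g) = (22.5)²/(259 × 9.81) = 506.2/2541 = 0.1992.
θ = arctan(0.1992) = 11.27°.

11.3°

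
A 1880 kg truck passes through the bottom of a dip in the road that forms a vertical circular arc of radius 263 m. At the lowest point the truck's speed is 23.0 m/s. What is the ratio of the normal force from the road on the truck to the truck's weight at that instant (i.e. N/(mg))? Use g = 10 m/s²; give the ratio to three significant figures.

1.20

At the bottom, N − mg = mv²/r, so N = m(v²/r + g) and N/(mg) = v²/(rg) + 1 = (23.0)²/(263 × 10.0) + 1 = 0.2011 + 1 = 1.201.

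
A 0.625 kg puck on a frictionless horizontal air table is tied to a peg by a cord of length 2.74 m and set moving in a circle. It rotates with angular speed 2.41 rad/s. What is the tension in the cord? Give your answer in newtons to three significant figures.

9.95 N

v = ωr = 2.41 × 2.74 = 6.603 m/s.
The tension is the only horizontal force, so it supplies the full centripetal force: T = m v²/r = 0.625 × (6.603)²/2.74 = 0.625 × 43.60/2.74 = 9.946 N.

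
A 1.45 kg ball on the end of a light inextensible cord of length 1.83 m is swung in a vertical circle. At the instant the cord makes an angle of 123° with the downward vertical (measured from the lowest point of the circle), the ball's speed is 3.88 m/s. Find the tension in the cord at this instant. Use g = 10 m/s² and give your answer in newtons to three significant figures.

Take the radial direction toward the centre of the circle as positive. The component of the weight along the string toward the centre is −mg cos φ (φ measured from the bottom), so Newton's second law along the string gives T − mg cos φ = m v²/r.
cos 123° = -0.5446, so T = m(v²/r + g cos φ) = 1.45 × ((3.88)²/1.83 + 10.0 × -0.5446) = 1.45 × (8.226 + (-5.446)) = 1.45 × 2.780 = 4.031 N.

4.03 N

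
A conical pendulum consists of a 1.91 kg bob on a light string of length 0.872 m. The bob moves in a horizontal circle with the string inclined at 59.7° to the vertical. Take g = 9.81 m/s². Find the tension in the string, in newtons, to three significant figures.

Vertically the bob has no acceleration, so T cosθ = mg.
T = mg/cosθ = 1.91 × 9.81 / cos 59.7° = 18.74/0.5045 = 37.14 N.

37.1 N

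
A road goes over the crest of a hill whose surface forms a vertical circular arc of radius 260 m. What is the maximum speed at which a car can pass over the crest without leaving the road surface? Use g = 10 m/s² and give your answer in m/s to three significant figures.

At the crest the centre of the circle is below the car, so the net downward (centripetal) force is mg − N = mv²/r.
The car leaves the road when N → 0, giving v_max = √(g r) = √(10.0 × 260) = 50.99 m/s.

51.0 m/s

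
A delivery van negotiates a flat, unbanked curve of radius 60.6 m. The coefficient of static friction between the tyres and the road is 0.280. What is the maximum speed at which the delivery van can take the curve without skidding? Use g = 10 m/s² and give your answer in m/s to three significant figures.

13.0 m/s

On a flat curve, static friction is the only horizontal force, so it must supply the full centripetal force: μ_s m g = m v²/r.
Mass cancels: v_max = √(μ_s g r) = √(0.280 × 10.0 × 60.6) = √169.7 = 13.03 m/s.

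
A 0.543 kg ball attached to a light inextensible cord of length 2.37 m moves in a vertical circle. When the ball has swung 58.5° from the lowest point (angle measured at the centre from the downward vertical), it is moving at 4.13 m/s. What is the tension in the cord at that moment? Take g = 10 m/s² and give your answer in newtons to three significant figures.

6.75 N

Take the radial direction toward the centre of the circle as positive. The component of the weight along the string toward the centre is −mg cos φ (φ measured from the bottom), so Newton's second law along the string gives T − mg cos φ = m v²/r.
cos 58.5° = 0.5225, so T = m(v²/r + g cos φ) = 0.543 × ((4.13)²/2.37 + 10.0 × 0.5225) = 0.543 × (7.197 + (5.225)) = 0.543 × 12.42 = 6.745 N.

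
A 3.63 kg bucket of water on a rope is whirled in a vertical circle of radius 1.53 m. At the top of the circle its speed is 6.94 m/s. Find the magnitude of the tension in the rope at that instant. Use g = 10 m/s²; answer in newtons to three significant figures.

At the top, both T and the weight mg point inward (toward the centre), so T + mg = mv²/r.
T = m(v²/r − g) = 3.63 × ((6.94)²/1.53 − 10.0) = 3.63 × (31.48 − 10.0) = 3.63 × 21.48 = 77.97 N.

78.0 N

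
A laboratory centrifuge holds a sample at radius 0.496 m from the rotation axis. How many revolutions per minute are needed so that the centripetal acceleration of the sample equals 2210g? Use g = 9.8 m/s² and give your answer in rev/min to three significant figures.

Require ω²r = 2210g, so ω = √(2210 × 9.8/0.496) = 209.0 rad/s.
In rev/min: ω × 60/(2π) = 209.0 × 60/(2π) = 1995 rev/min.

2000 rev/min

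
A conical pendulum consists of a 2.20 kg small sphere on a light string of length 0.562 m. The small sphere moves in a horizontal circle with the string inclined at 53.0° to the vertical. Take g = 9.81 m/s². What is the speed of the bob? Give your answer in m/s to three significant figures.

2.42 m/s

The radius of the circle is r = L sinθ = 0.562 × sin 53.0° = 0.4488 m.
Horizontally T sinθ = mv²/r and vertically T cosθ = mg, so tanθ = v²/(rg).
v = √(r g tanθ) = √(0.4488 × 9.81 × 1.327) = √5.843 = 2.417 m/s.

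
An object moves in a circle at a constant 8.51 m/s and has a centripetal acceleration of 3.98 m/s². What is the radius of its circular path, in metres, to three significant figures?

18.2 m

a_c = v²/r ⇒ r = v²/a_c = (8.51)²/3.98 = 72.42/3.98 = 18.20 m.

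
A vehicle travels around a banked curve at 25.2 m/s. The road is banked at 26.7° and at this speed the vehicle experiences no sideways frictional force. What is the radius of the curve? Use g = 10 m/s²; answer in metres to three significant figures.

126 m

Frictionless banking: tanθ = v²/(rg), so r = v²/(g tanθ).
r = (25.2)²/(10.0 × tan 26.7°) = 635.0/(10.0 × 0.5029) = 635.0/5.029 = 126.3 m.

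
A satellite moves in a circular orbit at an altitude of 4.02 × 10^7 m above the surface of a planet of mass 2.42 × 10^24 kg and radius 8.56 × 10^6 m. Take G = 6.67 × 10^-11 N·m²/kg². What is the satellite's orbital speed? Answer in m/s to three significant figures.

1820 m/s

Orbital radius r = R + h = 8.56 × 10^6 + 4.02 × 10^7 = 4.876 × 10^7 m.
Gravity supplies the centripetal force: G M m / r² = m v² / r, so v = √(GM/r).
v = √(6.67 × 10^-11 × 2.42 × 10^24 / 4.876 × 10^7) = √(3.310 × 10^6) = 1819 m/s.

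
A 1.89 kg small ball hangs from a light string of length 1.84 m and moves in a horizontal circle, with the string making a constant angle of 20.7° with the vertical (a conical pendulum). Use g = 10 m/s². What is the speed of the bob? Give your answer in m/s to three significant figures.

1.57 m/s

The radius of the circle is r = L sinθ = 1.84 × sin 20.7° = 0.6504 m.
Horizontally T sinθ = mv²/r and vertically T cosθ = mg, so tanθ = v²/(rg).
v = √(r g tanθ) = √(0.6504 × 10.0 × 0.3779) = √2.458 = 1.568 m/s.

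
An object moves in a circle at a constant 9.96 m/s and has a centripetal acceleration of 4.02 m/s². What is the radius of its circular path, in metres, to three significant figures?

24.7 m

a_c = v²/r ⇒ r = v²/a_c = (9.96)²/4.02 = 99.20/4.02 = 24.68 m.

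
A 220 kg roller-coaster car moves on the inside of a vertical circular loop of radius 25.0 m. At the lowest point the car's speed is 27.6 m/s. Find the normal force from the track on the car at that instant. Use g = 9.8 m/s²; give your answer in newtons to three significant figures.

8860 N

At the lowest point, N points up (toward the centre) and the weight mg points down (away from the centre), so the net inward force is N − mg = mv²/r.
N = m(v²/r + g) = 220 × ((27.6)²/25.0 + 9.8) = 220 × (30.47 + 9.8) = 220 × 40.27 = 8859 N.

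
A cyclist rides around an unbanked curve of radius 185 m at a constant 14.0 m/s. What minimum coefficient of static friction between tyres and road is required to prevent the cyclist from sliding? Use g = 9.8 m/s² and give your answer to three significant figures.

0.108

Friction provides the centripetal force: μ_s m g = m v²/r, so μ_s = v²/(g r) = (14.00)²/(9.8 × 185) = 196.0/1813 = 0.1081.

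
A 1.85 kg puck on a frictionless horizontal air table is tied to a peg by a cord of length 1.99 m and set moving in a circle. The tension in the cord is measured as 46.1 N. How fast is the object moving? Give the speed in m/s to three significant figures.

T = m v²/r ⇒ v = √(T r / m) = √(46.1 × 1.99 / 1.85) = √49.59 = 7.042 m/s.

7.04 m/s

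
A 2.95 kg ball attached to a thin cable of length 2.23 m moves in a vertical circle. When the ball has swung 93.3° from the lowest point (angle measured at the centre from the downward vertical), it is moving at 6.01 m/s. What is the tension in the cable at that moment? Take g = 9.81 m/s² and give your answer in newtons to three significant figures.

46.1 N

Take the radial direction toward the centre of the circle as positive. The component of the weight along the string toward the centre is −mg cos φ (φ measured from the bottom), so Newton's second law along the string gives T − mg cos φ = m v²/r.
cos 93.3° = -0.05756, so T = m(v²/r + g cos φ) = 2.95 × ((6.01)²/2.23 + 9.81 × -0.05756) = 2.95 × (16.20 + (-0.5647)) = 2.95 × 15.63 = 46.12 N.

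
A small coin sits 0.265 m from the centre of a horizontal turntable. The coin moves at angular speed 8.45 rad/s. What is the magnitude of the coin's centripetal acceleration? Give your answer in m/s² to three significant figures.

18.9 m/s²

v = ωr = 8.45 × 0.265 = 2.239 m/s.
a_c = v²/r = (2.239)²/0.265 = 5.014/0.265 = 18.92 m/s².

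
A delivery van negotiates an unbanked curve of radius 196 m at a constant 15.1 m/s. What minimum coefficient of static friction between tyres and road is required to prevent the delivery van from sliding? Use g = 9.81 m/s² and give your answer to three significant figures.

Friction provides the centripetal force: μ_s m g = m v²/r, so μ_s = v²/(g r) = (15.10)²/(9.81 × 196) = 228.0/1923 = 0.1186.

0.119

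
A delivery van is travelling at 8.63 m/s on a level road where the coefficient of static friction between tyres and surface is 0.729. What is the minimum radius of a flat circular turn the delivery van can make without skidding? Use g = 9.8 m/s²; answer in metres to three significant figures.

At the limit, μ_s m g = m v²/r, so r_min = v²/(μ_s g) = (8.63)²/(0.729 × 9.8) = 74.48/7.144 = 10.42 m.

10.4 m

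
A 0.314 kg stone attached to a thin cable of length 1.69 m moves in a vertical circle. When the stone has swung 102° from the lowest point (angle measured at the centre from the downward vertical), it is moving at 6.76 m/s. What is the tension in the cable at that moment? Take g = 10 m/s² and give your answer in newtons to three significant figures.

Take the radial direction toward the centre of the circle as positive. The component of the weight along the string toward the centre is −mg cos φ (φ measured from the bottom), so Newton's second law along the string gives T − mg cos φ = m v²/r.
cos 102° = -0.2079, so T = m(v²/r + g cos φ) = 0.314 × ((6.76)²/1.69 + 10.0 × -0.2079) = 0.314 × (27.04 + (-2.079)) = 0.314 × 24.96 = 7.838 N.

7.84 N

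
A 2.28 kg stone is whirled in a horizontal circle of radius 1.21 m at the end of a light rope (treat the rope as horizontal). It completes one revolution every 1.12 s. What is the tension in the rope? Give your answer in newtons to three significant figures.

86.8 N

v = 2πr/T = 2π × 1.21/1.12 = 6.788 m/s.
The tension is the only horizontal force, so it supplies the full centripetal force: T = m v²/r = 2.28 × (6.788)²/1.21 = 2.28 × 46.08/1.21 = 86.82 N.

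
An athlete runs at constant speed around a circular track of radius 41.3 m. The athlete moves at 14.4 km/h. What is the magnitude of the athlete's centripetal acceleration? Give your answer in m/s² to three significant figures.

0.387 m/s²

v = 14.4 km/h = 14.4/3.6 = 4.000 m/s.
a_c = v²/r = (4.000)²/41.3 = 16.00/41.3 = 0.3874 m/s².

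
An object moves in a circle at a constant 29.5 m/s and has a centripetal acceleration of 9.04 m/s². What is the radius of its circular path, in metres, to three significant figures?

96.3 m

a_c = v²/r ⇒ r = v²/a_c = (29.5)²/9.04 = 870.2/9.04 = 96.27 m.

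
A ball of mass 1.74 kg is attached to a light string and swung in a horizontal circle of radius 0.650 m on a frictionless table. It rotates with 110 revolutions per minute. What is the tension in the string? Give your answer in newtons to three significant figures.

ω = 110 rev/min × 2π/60 = 11.52 rad/s, so v = ωr = 11.52 × 0.650 = 7.487 m/s.
The tension is the only horizontal force, so it supplies the full centripetal force: T = m v²/r = 1.74 × (7.487)²/0.650 = 1.74 × 56.06/0.650 = 150.1 N.

150 N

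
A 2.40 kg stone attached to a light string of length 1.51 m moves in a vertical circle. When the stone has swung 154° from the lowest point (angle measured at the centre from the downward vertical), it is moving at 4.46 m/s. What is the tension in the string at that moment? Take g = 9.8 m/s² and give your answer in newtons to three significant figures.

Take the radial direction toward the centre of the circle as positive. The component of the weight along the string toward the centre is −mg cos φ (φ measured from the bottom), so Newton's second law along the string gives T − mg cos φ = m v²/r.
cos 154° = -0.8988, so T = m(v²/r + g cos φ) = 2.40 × ((4.46)²/1.51 + 9.8 × -0.8988) = 2.40 × (13.17 + (-8.808)) = 2.40 × 4.365 = 10.48 N.

10.5 N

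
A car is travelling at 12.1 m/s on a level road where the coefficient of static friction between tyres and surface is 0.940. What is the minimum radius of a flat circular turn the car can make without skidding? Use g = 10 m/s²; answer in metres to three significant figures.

15.6 m

At the limit, μ_s m g = m v²/r, so r_min = v²/(μ_s g) = (12.1)²/(0.940 × 10.0) = 146.4/9.400 = 15.58 m.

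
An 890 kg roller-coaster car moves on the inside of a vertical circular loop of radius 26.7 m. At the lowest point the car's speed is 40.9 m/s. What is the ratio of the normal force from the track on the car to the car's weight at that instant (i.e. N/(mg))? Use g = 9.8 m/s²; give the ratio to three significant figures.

At the bottom, N − mg = mv²/r, so N = m(v²/r + g) and N/(mg) = v²/(rg) + 1 = (40.9)²/(26.7 × 9.8) + 1 = 6.393 + 1 = 7.393.

7.39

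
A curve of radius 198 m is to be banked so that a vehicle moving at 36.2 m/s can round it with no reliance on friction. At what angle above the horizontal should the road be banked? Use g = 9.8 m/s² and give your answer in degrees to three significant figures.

For a frictionless banked turn: horizontally N sinθ = mv²/r and vertically N cosθ = mg.
Dividing: tanθ = v²/(r g) = (36.2)²/(198 × 9.8) = 1310/1940 = 0.6753.
θ = arctan(0.6753) = 34.03°.

34.0°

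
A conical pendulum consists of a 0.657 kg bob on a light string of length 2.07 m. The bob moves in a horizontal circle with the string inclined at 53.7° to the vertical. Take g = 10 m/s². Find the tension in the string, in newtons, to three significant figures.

Vertically the bob has no acceleration, so T cosθ = mg.
T = mg/cosθ = 0.657 × 10.0 / cos 53.7° = 6.570/0.5920 = 11.10 N.

11.1 N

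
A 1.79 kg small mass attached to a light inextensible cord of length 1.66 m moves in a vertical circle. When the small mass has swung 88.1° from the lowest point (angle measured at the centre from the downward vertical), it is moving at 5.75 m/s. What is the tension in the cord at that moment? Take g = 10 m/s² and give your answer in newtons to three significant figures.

Take the radial direction toward the centre of the circle as positive. The component of the weight along the string toward the centre is −mg cos φ (φ measured from the bottom), so Newton's second law along the string gives T − mg cos φ = m v²/r.
cos 88.1° = 0.03316, so T = m(v²/r + g cos φ) = 1.79 × ((5.75)²/1.66 + 10.0 × 0.03316) = 1.79 × (19.92 + (0.3316)) = 1.79 × 20.25 = 36.25 N.

36.2 N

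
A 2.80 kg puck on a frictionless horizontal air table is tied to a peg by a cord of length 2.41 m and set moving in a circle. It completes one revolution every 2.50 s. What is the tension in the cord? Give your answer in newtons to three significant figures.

42.6 N

v = 2πr/T = 2π × 2.41/2.50 = 6.057 m/s.
The tension is the only horizontal force, so it supplies the full centripetal force: T = m v²/r = 2.80 × (6.057)²/2.41 = 2.80 × 36.69/2.41 = 42.62 N.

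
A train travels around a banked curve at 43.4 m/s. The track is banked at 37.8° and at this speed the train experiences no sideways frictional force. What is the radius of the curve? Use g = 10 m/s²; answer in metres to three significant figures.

243 m

Frictionless banking: tanθ = v²/(rg), so r = v²/(g tanθ).
r = (43.4)²/(10.0 × tan 37.8°) = 1884/(10.0 × 0.7757) = 1884/7.757 = 242.8 m.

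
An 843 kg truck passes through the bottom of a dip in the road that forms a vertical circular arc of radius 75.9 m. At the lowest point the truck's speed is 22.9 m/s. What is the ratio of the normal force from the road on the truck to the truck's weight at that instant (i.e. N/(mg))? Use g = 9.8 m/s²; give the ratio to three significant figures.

1.71

At the bottom, N − mg = mv²/r, so N = m(v²/r + g) and N/(mg) = v²/(rg) + 1 = (22.9)²/(75.9 × 9.8) + 1 = 0.7050 + 1 = 1.705.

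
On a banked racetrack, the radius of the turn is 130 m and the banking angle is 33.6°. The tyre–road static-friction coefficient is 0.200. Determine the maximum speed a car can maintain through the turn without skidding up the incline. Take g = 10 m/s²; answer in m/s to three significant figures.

36.0 m/s

At the maximum speed, friction acts down the slope at its limiting value f = μN. Radially (horizontal, toward centre): N sinθ + μN cosθ = mv²/r. Vertically: N cosθ − μN sinθ = mg.
Dividing: v² = r g (sinθ + μcosθ)/(cosθ − μsinθ).
sinθ + μcosθ = 0.5534 + 0.200×0.8329 = 0.7200; cosθ − μsinθ = 0.8329 − 0.200×0.5534 = 0.7222.
v² = 130 × 10.0 × 0.7200/0.7222 = 1296 m²/s², so v = 36.00 m/s.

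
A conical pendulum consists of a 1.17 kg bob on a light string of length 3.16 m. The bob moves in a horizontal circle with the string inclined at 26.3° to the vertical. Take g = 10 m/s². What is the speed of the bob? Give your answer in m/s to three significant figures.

The radius of the circle is r = L sinθ = 3.16 × sin 26.3° = 1.400 m.
Horizontally T sinθ = mv²/r and vertically T cosθ = mg, so tanθ = v²/(rg).
v = √(r g tanθ) = √(1.400 × 10.0 × 0.4942) = √6.920 = 2.631 m/s.

2.63 m/s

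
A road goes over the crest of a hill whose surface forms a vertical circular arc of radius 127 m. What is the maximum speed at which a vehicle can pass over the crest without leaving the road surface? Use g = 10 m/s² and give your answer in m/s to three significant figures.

35.6 m/s

At the crest the centre of the circle is below the vehicle, so the net downward (centripetal) force is mg − N = mv²/r.
The vehicle leaves the road when N → 0, giving v_max = √(g r) = √(10.0 × 127) = 35.64 m/s.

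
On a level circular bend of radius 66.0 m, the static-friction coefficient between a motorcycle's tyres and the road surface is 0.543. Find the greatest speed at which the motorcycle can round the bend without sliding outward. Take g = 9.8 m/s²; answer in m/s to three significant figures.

The only inward force on a level bend is static friction, so at the limit f_s = μ_s N = μ_s m g = m v²/r.
Mass cancels: v_max = √(μ_s g r) = √(0.543 × 9.8 × 66.0) = √351.2 = 18.74 m/s.

18.7 m/s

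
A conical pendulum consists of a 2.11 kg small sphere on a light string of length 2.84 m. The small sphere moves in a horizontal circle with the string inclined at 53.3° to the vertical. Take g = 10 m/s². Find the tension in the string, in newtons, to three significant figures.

Vertically the bob has no acceleration, so T cosθ = mg.
T = mg/cosθ = 2.11 × 10.0 / cos 53.3° = 21.10/0.5976 = 35.31 N.

35.3 N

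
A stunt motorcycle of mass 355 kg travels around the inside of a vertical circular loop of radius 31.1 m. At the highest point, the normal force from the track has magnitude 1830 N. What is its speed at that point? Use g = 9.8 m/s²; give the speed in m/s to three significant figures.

21.6 m/s

At the top, N + mg = mv²/r, so v = √(r(N/m + g)) = √(31.1 × (1830/355 + 9.8)) = √(31.1 × 14.95) = √465.1 = 21.57 m/s.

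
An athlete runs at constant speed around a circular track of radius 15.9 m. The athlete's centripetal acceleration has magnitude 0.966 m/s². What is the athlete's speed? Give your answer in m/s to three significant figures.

3.92 m/s

a_c = v²/r ⇒ v = √(a_c · r) = √(0.966 × 15.9) = √15.36 = 3.919 m/s.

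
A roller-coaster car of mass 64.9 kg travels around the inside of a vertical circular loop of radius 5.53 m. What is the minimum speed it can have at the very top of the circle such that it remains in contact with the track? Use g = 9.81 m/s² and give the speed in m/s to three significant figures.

At the top, both weight mg and N point toward the centre: N + mg = mv²/r.
At minimum speed N → 0, so mg = mv_min²/r ⇒ v_min = √(g r) = √(9.81 × 5.53) = 7.365 m/s.

7.37 m/s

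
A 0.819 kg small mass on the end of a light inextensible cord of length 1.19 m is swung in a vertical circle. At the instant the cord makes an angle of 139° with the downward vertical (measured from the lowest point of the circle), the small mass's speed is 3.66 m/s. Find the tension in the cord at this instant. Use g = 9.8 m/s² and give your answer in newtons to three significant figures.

3.16 N

Take the radial direction toward the centre of the circle as positive. The component of the weight along the string toward the centre is −mg cos φ (φ measured from the bottom), so Newton's second law along the string gives T − mg cos φ = m v²/r.
cos 139° = -0.7547, so T = m(v²/r + g cos φ) = 0.819 × ((3.66)²/1.19 + 9.8 × -0.7547) = 0.819 × (11.26 + (-7.396)) = 0.819 × 3.861 = 3.162 N.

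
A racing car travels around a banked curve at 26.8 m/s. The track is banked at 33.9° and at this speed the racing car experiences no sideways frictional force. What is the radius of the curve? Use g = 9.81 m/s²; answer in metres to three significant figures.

Frictionless banking: tanθ = v²/(rg), so r = v²/(g tanθ).
r = (26.8)²/(9.81 × tan 33.9°) = 718.2/(9.81 × 0.6720) = 718.2/6.592 = 109.0 m.

109 m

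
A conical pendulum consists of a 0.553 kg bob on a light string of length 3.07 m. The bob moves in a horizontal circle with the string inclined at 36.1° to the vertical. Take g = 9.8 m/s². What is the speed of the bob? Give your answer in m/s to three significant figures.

3.60 m/s

The radius of the circle is r = L sinθ = 3.07 × sin 36.1° = 1.809 m.
Horizontally T sinθ = mv²/r and vertically T cosθ = mg, so tanθ = v²/(rg).
v = √(r g tanθ) = √(1.809 × 9.8 × 0.7292) = √12.93 = 3.595 m/s.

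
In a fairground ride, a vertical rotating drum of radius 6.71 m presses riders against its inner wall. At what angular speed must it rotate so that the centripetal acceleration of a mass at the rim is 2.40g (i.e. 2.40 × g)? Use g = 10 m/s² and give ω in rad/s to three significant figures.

Centripetal acceleration a_c = ω²r. Setting ω²r = 2.40g:
ω = √(2.40g / r) = √(2.40 × 10.0 / 6.71) = √3.577 = 1.891 rad/s.

1.89 rad/s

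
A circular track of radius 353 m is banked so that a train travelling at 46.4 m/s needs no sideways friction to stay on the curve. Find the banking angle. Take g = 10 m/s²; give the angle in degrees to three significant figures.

For a frictionless banked turn: horizontally N sinθ = mv²/r and vertically N cosθ = mg.
Dividing: tanθ = v²/(r g) = (46.4)²/(353 × 10.0) = 2153/3530 = 0.6099.
θ = arctan(0.6099) = 31.38°.

31.4°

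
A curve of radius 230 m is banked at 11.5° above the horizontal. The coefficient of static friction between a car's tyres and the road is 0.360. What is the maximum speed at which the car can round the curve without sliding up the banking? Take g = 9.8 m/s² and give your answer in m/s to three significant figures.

37.0 m/s

At the maximum speed, friction acts down the slope at its limiting value f = μN. Radially (horizontal, toward centre): N sinθ + μN cosθ = mv²/r. Vertically: N cosθ − μN sinθ = mg.
Dividing: v² = r g (sinθ + μcosθ)/(cosθ − μsinθ).
sinθ + μcosθ = 0.1994 + 0.360×0.9799 = 0.5521; cosθ − μsinθ = 0.9799 − 0.360×0.1994 = 0.9082.
v² = 230 × 9.8 × 0.5521/0.9082 = 1370 m²/s², so v = 37.02 m/s.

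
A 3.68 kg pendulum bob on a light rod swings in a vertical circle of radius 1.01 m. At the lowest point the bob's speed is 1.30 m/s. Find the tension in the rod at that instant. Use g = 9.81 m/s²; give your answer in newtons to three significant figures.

42.3 N

At the lowest point, T points up (toward the centre) and the weight mg points down (away from the centre), so the net inward force is T − mg = mv²/r.
T = m(v²/r + g) = 3.68 × ((1.30)²/1.01 + 9.81) = 3.68 × (1.673 + 9.81) = 3.68 × 11.48 = 42.26 N.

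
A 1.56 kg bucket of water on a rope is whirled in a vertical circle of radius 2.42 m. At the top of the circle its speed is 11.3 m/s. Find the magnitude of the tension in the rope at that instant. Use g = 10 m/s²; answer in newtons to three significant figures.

66.7 N

At the top, both T and the weight mg point inward (toward the centre), so T + mg = mv²/r.
T = m(v²/r − g) = 1.56 × ((11.3)²/2.42 − 10.0) = 1.56 × (52.76 − 10.0) = 1.56 × 42.76 = 66.71 N.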